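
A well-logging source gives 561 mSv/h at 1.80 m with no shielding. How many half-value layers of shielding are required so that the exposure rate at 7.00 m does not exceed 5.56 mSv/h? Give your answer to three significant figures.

2.74 half-value layers

At 7.00 m, distance alone gives (1.80/7.00)² = 0.06612, so 561 × 0.06612 = 37.09 mSv/h.
Further attenuation needed: 37.09/5.56 = 6.671.
n = log₂(6.671) = 2.738 half-value layers.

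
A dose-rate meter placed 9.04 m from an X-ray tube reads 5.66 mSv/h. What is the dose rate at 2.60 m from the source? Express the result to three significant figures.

Since intensity falls as 1/r², scaling from 9.04 m to 2.60 m:
5.66 × (9.04/2.60)² = 5.66 × 12.09 = 68.43 mSv/h.

68.4 mSv/h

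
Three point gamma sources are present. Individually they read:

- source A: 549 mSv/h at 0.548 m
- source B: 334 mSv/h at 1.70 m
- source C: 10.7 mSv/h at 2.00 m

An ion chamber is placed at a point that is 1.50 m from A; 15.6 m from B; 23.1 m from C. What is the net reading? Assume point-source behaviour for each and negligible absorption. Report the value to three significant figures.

77.3 mSv/h

Each source contributes Iᵢ·(dᵢ/rᵢ)²; contributions add.
A: 549 × (0.548/1.50)² = 73.27 mSv/h
B: 334 × (1.70/15.6)² = 3.966 mSv/h
C: 10.7 × (2.00/23.1)² = 0.08021 mSv/h
Total = 73.27 + 3.966 + 0.08021 = 77.32 mSv/h.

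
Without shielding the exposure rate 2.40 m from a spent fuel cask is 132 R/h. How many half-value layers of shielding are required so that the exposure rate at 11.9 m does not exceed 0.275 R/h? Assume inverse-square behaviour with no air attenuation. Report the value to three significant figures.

4.29 half-value layers

At 11.9 m, distance alone gives 132 × (2.40/11.9)² = 132 × 0.04068 = 5.370 R/h.
Further attenuation needed: 5.370/0.275 = 19.53.
n = log₂(19.53) = 4.288 half-value layers.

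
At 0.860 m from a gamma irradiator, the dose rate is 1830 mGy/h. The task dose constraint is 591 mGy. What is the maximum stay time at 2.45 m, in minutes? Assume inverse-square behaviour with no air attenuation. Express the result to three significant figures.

157 min

Since intensity falls as 1/r², rate at 2.45 m:
1830 × (0.860/2.45)² = 1830 × 0.1232 = 225.5 mGy/h.
Stay time = 591 mGy ÷ 225.5 mGy/h = 2.621 h = 157.3 min.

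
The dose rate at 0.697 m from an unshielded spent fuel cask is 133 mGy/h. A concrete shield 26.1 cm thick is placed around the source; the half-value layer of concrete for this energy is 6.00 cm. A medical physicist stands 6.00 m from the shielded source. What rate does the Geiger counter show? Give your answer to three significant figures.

Distance alone: (0.697/6.00)² = 0.01349, so 133 × 0.01349 = 1.794 mGy/h.
Shield: 26.1/6.00 = 4.350 half-value layers → attenuation 2^(−4.350) = 0.04904.
Combined: 1.794 × 0.04904 = 0.08798 mGy/h.

0.0880 mGy/h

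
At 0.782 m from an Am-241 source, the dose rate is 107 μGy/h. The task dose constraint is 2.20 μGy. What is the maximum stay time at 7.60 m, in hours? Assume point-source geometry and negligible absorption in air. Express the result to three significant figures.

Applying the 1/r² law, rate at 7.60 m:
107 × (0.782/7.60)² = 107 × 0.01059 = 1.133 μGy/h.
Stay time = 2.20 μGy ÷ 1.133 μGy/h = 1.942 h.

1.94 h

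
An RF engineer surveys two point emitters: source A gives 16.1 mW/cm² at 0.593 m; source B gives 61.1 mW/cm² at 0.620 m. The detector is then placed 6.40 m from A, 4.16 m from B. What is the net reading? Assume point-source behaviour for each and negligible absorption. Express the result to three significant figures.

Each source contributes Iᵢ·(dᵢ/rᵢ)²; contributions add.
A: 16.1 × (0.593/6.40)² = 0.1382 mW/cm²
B: 61.1 × (0.620/4.16)² = 1.357 mW/cm²
Total = 0.1382 + 1.357 = 1.495 mW/cm².

1.50 mW/cm²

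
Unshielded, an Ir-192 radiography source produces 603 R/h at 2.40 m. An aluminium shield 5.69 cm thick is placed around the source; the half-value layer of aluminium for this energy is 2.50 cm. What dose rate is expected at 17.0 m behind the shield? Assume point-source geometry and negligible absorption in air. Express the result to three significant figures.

2.48 R/h

Distance alone: (2.40/17.0)² = 0.01993, so 603 × 0.01993 = 12.02 R/h.
Shield: 5.69/2.50 = 2.276 half-value layers → attenuation 2^(−2.276) = 0.2065.
Combined: 12.02 × 0.2065 = 2.482 R/h.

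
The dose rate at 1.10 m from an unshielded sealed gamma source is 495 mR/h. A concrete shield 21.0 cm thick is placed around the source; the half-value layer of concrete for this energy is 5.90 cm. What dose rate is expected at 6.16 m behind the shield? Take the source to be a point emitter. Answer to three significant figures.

Distance alone: (1.10/6.16)² = 0.03189, so 495 × 0.03189 = 15.79 mR/h.
Shield: 21.0/5.90 = 3.559 half-value layers → attenuation 2^(−3.559) = 0.08485.
Combined: 15.79 × 0.08485 = 1.340 mR/h.

1.34 mR/h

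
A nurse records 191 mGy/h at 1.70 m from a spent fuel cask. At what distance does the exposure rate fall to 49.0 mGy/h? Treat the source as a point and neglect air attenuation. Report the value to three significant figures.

By the inverse-square law, d₂ = d₁·√(I₁/I₂).
I₁/I₂ = 191/49.0 = 3.898, so d₂ = 1.70 × √3.898 = 3.356 m.

3.36 m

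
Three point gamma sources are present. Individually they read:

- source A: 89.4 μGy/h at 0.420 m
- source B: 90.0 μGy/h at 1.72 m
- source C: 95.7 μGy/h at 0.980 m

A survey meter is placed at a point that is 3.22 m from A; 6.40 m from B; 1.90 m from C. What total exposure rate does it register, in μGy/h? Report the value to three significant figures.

33.5 μGy/h

By superposition, sum each source's inverse-square contribution:
A: 89.4 × (0.420/3.22)² = 1.521 μGy/h
B: 90.0 × (1.72/6.40)² = 6.500 μGy/h
C: 95.7 × (0.980/1.90)² = 25.46 μGy/h
Total = 1.521 + 6.500 + 25.46 = 33.48 μGy/h.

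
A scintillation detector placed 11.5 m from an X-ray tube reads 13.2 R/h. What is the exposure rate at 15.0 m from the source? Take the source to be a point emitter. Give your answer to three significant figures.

7.76 R/h

By the inverse-square law, scaling from 11.5 m to 15.0 m:
(11.5/15.0)² = 0.5878, so 13.2 × 0.5878 = 7.759 R/h.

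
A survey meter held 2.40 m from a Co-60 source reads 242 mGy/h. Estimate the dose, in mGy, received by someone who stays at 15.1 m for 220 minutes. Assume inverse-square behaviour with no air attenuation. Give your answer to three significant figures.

22.4 mGy

By the inverse-square law, rate at 15.1 m:
242 × (2.40/15.1)² = 242 × 0.02526 = 6.113 mGy/h.
Dose = rate × time = 6.113 mGy/h × 3.667 h = 22.42 mGy.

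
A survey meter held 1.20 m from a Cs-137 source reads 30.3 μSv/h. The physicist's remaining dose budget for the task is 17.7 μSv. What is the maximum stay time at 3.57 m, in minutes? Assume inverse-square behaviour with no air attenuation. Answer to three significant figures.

310 min

Applying the 1/r² law, rate at 3.57 m:
30.3 × (1.20/3.57)² = 30.3 × 0.1130 = 3.424 μSv/h.
Stay time = 17.7 μSv ÷ 3.424 μSv/h = 5.169 h = 310.1 min.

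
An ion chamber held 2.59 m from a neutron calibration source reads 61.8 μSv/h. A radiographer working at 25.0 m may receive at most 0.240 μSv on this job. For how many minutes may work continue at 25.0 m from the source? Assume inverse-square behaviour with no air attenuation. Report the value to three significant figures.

21.7 min

Since intensity falls as 1/r², rate at 25.0 m:
61.8 × (2.59/25.0)² = 61.8 × 0.01073 = 0.6631 μSv/h.
Stay time = 0.240 μSv ÷ 0.6631 μSv/h = 0.3619 h = 21.71 min.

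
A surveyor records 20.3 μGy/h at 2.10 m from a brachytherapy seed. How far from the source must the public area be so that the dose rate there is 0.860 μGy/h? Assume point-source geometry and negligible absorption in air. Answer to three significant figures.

Using I₁d₁² = I₂d₂², d₂ = d₁·√(I₁/I₂).
I₁/I₂ = 20.3/0.860 = 23.60, so d₂ = 2.10 × √23.60 = 10.20 m.

10.2 m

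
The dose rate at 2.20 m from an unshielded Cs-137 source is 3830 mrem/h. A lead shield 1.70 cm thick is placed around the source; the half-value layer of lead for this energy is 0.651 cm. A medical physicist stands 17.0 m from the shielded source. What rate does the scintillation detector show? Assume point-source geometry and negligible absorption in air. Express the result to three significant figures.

10.5 mrem/h

Distance alone: 3830 × (2.20/17.0)² = 3830 × 0.01675 = 64.15 mrem/h.
Shield: 1.70/0.651 = 2.611 half-value layers → attenuation 2^(−2.611) = 0.1637.
Combined: 64.15 × 0.1637 = 10.50 mrem/h.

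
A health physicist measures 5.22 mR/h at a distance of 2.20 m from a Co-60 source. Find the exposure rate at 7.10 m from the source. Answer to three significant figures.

0.501 mR/h

Applying the 1/r² law, the rate at 7.10 m is
(2.20/7.10)² = 0.09601, so 5.22 × 0.09601 = 0.5012 mR/h.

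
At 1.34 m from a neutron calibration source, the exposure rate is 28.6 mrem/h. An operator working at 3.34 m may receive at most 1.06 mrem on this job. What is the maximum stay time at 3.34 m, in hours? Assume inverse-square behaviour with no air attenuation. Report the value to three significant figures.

0.230 h

By the inverse-square law, rate at 3.34 m:
28.6 × (1.34/3.34)² = 28.6 × 0.1610 = 4.605 mrem/h.
Stay time = 1.06 mrem ÷ 4.605 mrem/h = 0.2302 h.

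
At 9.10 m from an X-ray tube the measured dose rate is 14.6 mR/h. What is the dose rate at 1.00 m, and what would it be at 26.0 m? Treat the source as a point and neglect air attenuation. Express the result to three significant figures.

Since intensity falls as 1/r²,
At 1.00 m: 14.6 × (9.10/1.00)² = 14.6 × 82.81 = 1209 mR/h
At 26.0 m: 1209 × (1.00/26.0)² = 1209 × 0.001479 = 1.788 mR/h.

1210 mR/h; 1.79 mR/h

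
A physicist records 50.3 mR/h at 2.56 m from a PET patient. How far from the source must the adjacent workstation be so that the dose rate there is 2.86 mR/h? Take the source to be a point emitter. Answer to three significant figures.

10.7 m

By the inverse-square law, d₂ = d₁·√(I₁/I₂).
I₁/I₂ = 50.3/2.86 = 17.59, so d₂ = 2.56 × √17.59 = 10.74 m.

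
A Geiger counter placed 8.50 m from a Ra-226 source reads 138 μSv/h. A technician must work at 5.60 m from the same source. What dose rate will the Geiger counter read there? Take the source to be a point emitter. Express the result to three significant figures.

318 μSv/h

Using I₁d₁² = I₂d₂², scaling from 8.50 m to 5.60 m:
138 × (8.50/5.60)² = 138 × 2.304 = 318.0 μSv/h.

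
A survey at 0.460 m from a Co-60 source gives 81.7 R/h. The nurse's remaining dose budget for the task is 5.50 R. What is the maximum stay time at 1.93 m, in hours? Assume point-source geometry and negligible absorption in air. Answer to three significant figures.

Since intensity falls as 1/r², rate at 1.93 m:
81.7 × (0.460/1.93)² = 81.7 × 0.05681 = 4.641 R/h.
Stay time = 5.50 R ÷ 4.641 R/h = 1.185 h.

1.19 h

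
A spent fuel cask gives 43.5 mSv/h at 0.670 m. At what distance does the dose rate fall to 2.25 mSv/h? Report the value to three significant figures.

2.95 m

By the inverse-square law, d₂ = d₁·√(I₁/I₂).
I₁/I₂ = 43.5/2.25 = 19.33, so d₂ = 0.670 × √19.33 = 2.946 m.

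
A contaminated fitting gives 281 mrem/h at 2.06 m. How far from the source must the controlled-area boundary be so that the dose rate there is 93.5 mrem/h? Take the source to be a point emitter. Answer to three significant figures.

3.57 m

Applying the 1/r² law, d₂ = d₁·√(I₁/I₂).
I₁/I₂ = 281/93.5 = 3.005, so d₂ = 2.06 × √3.005 = 3.571 m.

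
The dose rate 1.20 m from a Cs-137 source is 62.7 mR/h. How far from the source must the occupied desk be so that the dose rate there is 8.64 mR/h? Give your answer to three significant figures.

3.23 m

Intensity scales as (d₁/d₂)², so d₂ = d₁·√(I₁/I₂).
I₁/I₂ = 62.7/8.64 = 7.257, so d₂ = 1.20 × √7.257 = 3.233 m.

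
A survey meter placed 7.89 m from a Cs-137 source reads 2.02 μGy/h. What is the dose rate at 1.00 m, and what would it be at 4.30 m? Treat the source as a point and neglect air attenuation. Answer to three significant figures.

Applying the 1/r² law,
At 1.00 m: 2.02 × (7.89/1.00)² = 2.02 × 62.25 = 125.7 μGy/h
At 4.30 m: 125.7 × (1.00/4.30)² = 125.7 × 0.05408 = 6.798 μGy/h.

126 μGy/h; 6.80 μGy/h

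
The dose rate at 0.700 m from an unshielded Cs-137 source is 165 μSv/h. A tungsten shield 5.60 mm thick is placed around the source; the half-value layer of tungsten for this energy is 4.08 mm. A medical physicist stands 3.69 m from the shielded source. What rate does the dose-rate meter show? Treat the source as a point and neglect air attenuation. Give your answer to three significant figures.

Distance alone: 165 × (0.700/3.69)² = 165 × 0.03599 = 5.938 μSv/h.
Shield: 5.60/4.08 = 1.373 half-value layers → attenuation 2^(−1.373) = 0.3861.
Combined: 5.938 × 0.3861 = 2.293 μSv/h.

2.29 μSv/h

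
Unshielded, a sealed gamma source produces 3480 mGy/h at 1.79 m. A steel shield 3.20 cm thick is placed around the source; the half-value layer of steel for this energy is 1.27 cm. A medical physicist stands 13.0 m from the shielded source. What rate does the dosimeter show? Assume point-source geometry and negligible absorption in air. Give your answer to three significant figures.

Distance alone: 3480 × (1.79/13.0)² = 3480 × 0.01896 = 65.98 mGy/h.
Shield: 3.20/1.27 = 2.520 half-value layers → attenuation 2^(−2.520) = 0.1743.
Combined: 65.98 × 0.1743 = 11.50 mGy/h.

11.5 mGy/h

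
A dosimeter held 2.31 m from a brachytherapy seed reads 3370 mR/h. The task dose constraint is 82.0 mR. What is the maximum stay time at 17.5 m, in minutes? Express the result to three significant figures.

Intensity scales as (d₁/d₂)², so rate at 17.5 m:
3370 × (2.31/17.5)² = 3370 × 0.01742 = 58.71 mR/h.
Stay time = 82.0 mR ÷ 58.71 mR/h = 1.397 h = 83.82 min.

83.8 min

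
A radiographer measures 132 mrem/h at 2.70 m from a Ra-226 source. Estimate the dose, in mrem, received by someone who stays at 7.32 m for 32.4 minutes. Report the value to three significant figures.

9.70 mrem

Applying the 1/r² law, rate at 7.32 m:
132 × (2.70/7.32)² = 132 × 0.1361 = 17.97 mrem/h.
Dose = rate × time = 17.97 mrem/h × 0.5400 h = 9.704 mrem.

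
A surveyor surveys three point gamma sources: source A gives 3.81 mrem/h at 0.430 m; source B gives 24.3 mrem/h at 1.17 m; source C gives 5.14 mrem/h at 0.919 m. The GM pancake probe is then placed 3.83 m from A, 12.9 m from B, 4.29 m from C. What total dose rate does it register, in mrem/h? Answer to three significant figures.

0.484 mrem/h

Each source contributes Iᵢ·(dᵢ/rᵢ)²; contributions add.
A: 3.81 × (0.430/3.83)² = 0.04802 mrem/h
B: 24.3 × (1.17/12.9)² = 0.1999 mrem/h
C: 5.14 × (0.919/4.29)² = 0.2359 mrem/h
Total = 0.04802 + 0.1999 + 0.2359 = 0.4838 mrem/h.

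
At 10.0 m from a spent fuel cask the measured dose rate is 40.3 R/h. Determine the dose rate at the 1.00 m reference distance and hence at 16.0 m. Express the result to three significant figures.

4030 R/h; 15.7 R/h

Since intensity falls as 1/r²,
At 1.00 m: (10.0/1.00)² = 100.0, so 40.3 × 100.0 = 4030 R/h
At 16.0 m: (1.00/16.0)² = 0.003906, so 4030 × 0.003906 = 15.74 R/h.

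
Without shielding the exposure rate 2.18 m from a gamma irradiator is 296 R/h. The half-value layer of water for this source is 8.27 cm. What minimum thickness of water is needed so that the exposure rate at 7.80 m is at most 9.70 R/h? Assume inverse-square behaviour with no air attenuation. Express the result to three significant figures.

10.4 cm

At 7.80 m, distance alone gives 296 × (2.18/7.80)² = 296 × 0.07811 = 23.12 R/h.
Further attenuation needed: 23.12/9.70 = 2.384.
n = log₂(2.384) = 1.253 half-value layers.
Thickness = 1.253 × 8.27 cm = 10.36 cm.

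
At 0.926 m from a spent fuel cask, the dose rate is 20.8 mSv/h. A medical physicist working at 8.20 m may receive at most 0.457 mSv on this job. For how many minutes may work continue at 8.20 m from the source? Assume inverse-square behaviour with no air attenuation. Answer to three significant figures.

Applying the 1/r² law, rate at 8.20 m:
20.8 × (0.926/8.20)² = 20.8 × 0.01275 = 0.2652 mSv/h.
Stay time = 0.457 mSv ÷ 0.2652 mSv/h = 1.723 h = 103.4 min.

103 min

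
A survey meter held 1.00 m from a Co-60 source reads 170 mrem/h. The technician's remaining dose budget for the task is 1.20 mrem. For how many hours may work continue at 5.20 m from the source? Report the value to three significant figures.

0.191 h

By the inverse-square law, rate at 5.20 m:
(1.00/5.20)² = 0.03698, so 170 × 0.03698 = 6.287 mrem/h.
Stay time = 1.20 mrem ÷ 6.287 mrem/h = 0.1909 h.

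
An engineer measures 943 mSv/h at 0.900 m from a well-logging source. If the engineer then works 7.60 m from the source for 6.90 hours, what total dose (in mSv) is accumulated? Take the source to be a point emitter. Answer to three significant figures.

91.2 mSv

Applying the 1/r² law, rate at 7.60 m:
(0.900/7.60)² = 0.01402, so 943 × 0.01402 = 13.22 mSv/h.
Dose = rate × time = 13.22 mSv/h × 6.900 h = 91.22 mSv.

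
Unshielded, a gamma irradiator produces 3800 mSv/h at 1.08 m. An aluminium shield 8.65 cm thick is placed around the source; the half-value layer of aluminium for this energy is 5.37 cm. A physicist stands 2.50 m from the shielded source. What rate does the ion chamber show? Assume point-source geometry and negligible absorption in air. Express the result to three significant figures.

Distance alone: (1.08/2.50)² = 0.1866, so 3800 × 0.1866 = 709.1 mSv/h.
Shield: 8.65/5.37 = 1.611 half-value layers → attenuation 2^(−1.611) = 0.3274.
Combined: 709.1 × 0.3274 = 232.2 mSv/h.

232 mSv/h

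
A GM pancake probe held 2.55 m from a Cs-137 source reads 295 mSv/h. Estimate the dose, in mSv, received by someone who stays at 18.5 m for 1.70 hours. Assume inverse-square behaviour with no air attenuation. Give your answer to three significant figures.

9.53 mSv

Since intensity falls as 1/r², rate at 18.5 m:
(2.55/18.5)² = 0.01900, so 295 × 0.01900 = 5.605 mSv/h.
Dose = rate × time = 5.605 mSv/h × 1.700 h = 9.529 mSv.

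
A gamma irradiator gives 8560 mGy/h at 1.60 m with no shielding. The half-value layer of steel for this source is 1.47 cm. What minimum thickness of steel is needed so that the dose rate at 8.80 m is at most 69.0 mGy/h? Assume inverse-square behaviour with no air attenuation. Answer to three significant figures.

2.99 cm

At 8.80 m, distance alone gives 8560 × (1.60/8.80)² = 8560 × 0.03306 = 283.0 mGy/h.
Further attenuation needed: 283.0/69.0 = 4.101.
n = log₂(4.101) = 2.036 half-value layers.
Thickness = 2.036 × 1.47 cm = 2.993 cm.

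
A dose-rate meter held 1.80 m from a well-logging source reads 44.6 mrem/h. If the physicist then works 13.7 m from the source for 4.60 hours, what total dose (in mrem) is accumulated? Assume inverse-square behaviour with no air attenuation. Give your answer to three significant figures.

3.54 mrem

By the inverse-square law, rate at 13.7 m:
44.6 × (1.80/13.7)² = 44.6 × 0.01726 = 0.7698 mrem/h.
Dose = rate × time = 0.7698 mrem/h × 4.600 h = 3.541 mrem.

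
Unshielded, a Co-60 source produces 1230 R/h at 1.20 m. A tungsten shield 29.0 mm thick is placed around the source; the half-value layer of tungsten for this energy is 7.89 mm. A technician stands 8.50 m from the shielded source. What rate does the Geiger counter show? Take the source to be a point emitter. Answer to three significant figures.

1.92 R/h

Distance alone: 1230 × (1.20/8.50)² = 1230 × 0.01993 = 24.51 R/h.
Shield: 29.0/7.89 = 3.676 half-value layers → attenuation 2^(−3.676) = 0.07824.
Combined: 24.51 × 0.07824 = 1.918 R/h.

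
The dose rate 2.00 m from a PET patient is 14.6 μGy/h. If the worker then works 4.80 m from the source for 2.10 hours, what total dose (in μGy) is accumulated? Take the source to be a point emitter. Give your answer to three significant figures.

Intensity scales as (d₁/d₂)², so rate at 4.80 m:
(2.00/4.80)² = 0.1736, so 14.6 × 0.1736 = 2.535 μGy/h.
Dose = rate × time = 2.535 μGy/h × 2.100 h = 5.324 μGy.

5.32 μGy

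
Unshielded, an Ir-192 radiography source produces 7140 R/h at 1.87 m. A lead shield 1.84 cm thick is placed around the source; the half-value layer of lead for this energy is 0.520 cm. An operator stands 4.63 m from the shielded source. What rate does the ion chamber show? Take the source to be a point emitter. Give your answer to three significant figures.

100 R/h

Distance alone: (1.87/4.63)² = 0.1631, so 7140 × 0.1631 = 1165 R/h.
Shield: 1.84/0.520 = 3.538 half-value layers → attenuation 2^(−3.538) = 0.08609.
Combined: 1165 × 0.08609 = 100.3 R/h.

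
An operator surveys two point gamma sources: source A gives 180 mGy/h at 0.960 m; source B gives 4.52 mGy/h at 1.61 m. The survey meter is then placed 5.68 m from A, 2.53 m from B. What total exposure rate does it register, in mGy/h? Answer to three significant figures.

By superposition, sum each source's inverse-square contribution:
A: 180 × (0.960/5.68)² = 5.142 mGy/h
B: 4.52 × (1.61/2.53)² = 1.830 mGy/h
Total = 5.142 + 1.830 = 6.972 mGy/h.

6.97 mGy/h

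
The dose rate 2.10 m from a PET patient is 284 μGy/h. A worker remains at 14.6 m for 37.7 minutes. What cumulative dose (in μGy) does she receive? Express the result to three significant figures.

3.69 μGy

Since intensity falls as 1/r², rate at 14.6 m:
284 × (2.10/14.6)² = 284 × 0.02069 = 5.876 μGy/h.
Dose = rate × time = 5.876 μGy/h × 0.6283 h = 3.692 μGy.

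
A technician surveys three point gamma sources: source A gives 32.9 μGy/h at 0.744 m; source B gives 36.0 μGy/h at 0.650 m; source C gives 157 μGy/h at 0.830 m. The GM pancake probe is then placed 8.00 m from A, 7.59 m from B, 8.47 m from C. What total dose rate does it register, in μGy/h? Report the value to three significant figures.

Each source contributes Iᵢ·(dᵢ/rᵢ)²; contributions add.
A: 32.9 × (0.744/8.00)² = 0.2846 μGy/h
B: 36.0 × (0.650/7.59)² = 0.2640 μGy/h
C: 157 × (0.830/8.47)² = 1.508 μGy/h
Total = 0.2846 + 0.2640 + 1.508 = 2.057 μGy/h.

2.06 μGy/h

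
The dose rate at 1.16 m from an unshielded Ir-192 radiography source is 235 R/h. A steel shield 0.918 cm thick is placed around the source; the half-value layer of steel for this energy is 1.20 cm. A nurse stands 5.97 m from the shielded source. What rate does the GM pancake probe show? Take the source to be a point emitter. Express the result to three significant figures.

5.22 R/h

Distance alone: 235 × (1.16/5.97)² = 235 × 0.03775 = 8.871 R/h.
Shield: 0.918/1.20 = 0.7650 half-value layers → attenuation 2^(−0.7650) = 0.5885.
Combined: 8.871 × 0.5885 = 5.221 R/h.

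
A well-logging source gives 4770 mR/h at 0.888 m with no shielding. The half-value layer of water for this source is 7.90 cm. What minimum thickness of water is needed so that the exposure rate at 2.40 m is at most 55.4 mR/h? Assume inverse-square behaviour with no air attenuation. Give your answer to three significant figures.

28.1 cm

At 2.40 m, distance alone gives (0.888/2.40)² = 0.1369, so 4770 × 0.1369 = 653.0 mR/h.
Further attenuation needed: 653.0/55.4 = 11.79.
n = log₂(11.79) = 3.559 half-value layers.
Thickness = 3.559 × 7.90 cm = 28.12 cm.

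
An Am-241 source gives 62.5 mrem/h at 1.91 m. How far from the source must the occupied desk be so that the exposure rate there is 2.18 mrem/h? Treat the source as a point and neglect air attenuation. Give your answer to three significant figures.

Intensity scales as (d₁/d₂)², so d₂ = d₁·√(I₁/I₂).
I₁/I₂ = 62.5/2.18 = 28.67, so d₂ = 1.91 × √28.67 = 10.23 m.

10.2 m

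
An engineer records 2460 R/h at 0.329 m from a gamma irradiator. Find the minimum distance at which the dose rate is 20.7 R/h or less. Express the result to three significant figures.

Applying the 1/r² law, d₂ = d₁·√(I₁/I₂).
I₁/I₂ = 2460/20.7 = 118.8, so d₂ = 0.329 × √118.8 = 3.586 m.

3.59 m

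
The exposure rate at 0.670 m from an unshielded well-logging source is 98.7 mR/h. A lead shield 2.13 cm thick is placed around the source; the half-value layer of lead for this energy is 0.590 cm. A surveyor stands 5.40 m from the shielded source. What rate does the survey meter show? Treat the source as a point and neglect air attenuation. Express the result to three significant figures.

0.124 mR/h

Distance alone: 98.7 × (0.670/5.40)² = 98.7 × 0.01539 = 1.519 mR/h.
Shield: 2.13/0.590 = 3.610 half-value layers → attenuation 2^(−3.610) = 0.08190.
Combined: 1.519 × 0.08190 = 0.1244 mR/h.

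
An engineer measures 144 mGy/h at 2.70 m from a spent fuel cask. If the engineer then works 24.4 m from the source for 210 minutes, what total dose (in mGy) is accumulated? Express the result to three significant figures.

Using I₁d₁² = I₂d₂², rate at 24.4 m:
(2.70/24.4)² = 0.01224, so 144 × 0.01224 = 1.763 mGy/h.
Dose = rate × time = 1.763 mGy/h × 3.500 h = 6.170 mGy.

6.17 mGy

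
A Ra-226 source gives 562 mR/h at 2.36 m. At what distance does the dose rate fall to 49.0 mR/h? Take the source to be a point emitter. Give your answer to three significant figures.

Applying the 1/r² law, d₂ = d₁·√(I₁/I₂).
I₁/I₂ = 562/49.0 = 11.47, so d₂ = 2.36 × √11.47 = 7.993 m.

7.99 m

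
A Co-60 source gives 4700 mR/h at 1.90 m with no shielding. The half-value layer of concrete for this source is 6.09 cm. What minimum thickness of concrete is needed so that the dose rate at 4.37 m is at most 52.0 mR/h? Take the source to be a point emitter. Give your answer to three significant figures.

24.9 cm

At 4.37 m, distance alone gives (1.90/4.37)² = 0.1890, so 4700 × 0.1890 = 888.3 mR/h.
Further attenuation needed: 888.3/52.0 = 17.08.
n = log₂(17.08) = 4.094 half-value layers.
Thickness = 4.094 × 6.09 cm = 24.93 cm.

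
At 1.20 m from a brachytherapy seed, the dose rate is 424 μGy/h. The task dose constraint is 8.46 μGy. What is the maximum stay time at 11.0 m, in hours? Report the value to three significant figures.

1.68 h

Using I₁d₁² = I₂d₂², rate at 11.0 m:
(1.20/11.0)² = 0.01190, so 424 × 0.01190 = 5.046 μGy/h.
Stay time = 8.46 μGy ÷ 5.046 μGy/h = 1.677 h.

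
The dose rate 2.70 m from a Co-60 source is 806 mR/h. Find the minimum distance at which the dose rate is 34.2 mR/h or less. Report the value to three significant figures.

13.1 m

Since intensity falls as 1/r², d₂ = d₁·√(I₁/I₂).
I₁/I₂ = 806/34.2 = 23.57, so d₂ = 2.70 × √23.57 = 13.11 m.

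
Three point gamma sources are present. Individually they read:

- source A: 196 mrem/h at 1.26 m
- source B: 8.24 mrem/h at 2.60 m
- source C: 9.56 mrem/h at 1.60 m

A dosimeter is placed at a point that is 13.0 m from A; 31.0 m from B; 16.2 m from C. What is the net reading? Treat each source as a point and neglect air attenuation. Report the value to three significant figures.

1.99 mrem/h

Each source contributes Iᵢ·(dᵢ/rᵢ)²; contributions add.
A: 196 × (1.26/13.0)² = 1.841 mrem/h
B: 8.24 × (2.60/31.0)² = 0.05796 mrem/h
C: 9.56 × (1.60/16.2)² = 0.09325 mrem/h
Total = 1.841 + 0.05796 + 0.09325 = 1.992 mrem/h.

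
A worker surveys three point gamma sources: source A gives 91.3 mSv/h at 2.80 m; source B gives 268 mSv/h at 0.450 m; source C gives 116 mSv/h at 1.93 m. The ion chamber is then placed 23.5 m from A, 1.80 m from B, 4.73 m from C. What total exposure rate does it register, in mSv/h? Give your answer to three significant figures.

Each source contributes Iᵢ·(dᵢ/rᵢ)²; contributions add.
A: 91.3 × (2.80/23.5)² = 1.296 mSv/h
B: 268 × (0.450/1.80)² = 16.75 mSv/h
C: 116 × (1.93/4.73)² = 19.31 mSv/h
Total = 1.296 + 16.75 + 19.31 = 37.36 mSv/h.

37.4 mSv/h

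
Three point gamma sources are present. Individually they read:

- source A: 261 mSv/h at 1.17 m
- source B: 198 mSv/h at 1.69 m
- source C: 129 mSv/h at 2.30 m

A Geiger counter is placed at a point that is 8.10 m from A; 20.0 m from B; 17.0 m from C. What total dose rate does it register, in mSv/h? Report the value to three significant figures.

By superposition, sum each source's inverse-square contribution:
A: 261 × (1.17/8.10)² = 5.446 mSv/h
B: 198 × (1.69/20.0)² = 1.414 mSv/h
C: 129 × (2.30/17.0)² = 2.361 mSv/h
Total = 5.446 + 1.414 + 2.361 = 9.221 mSv/h.

9.22 mSv/h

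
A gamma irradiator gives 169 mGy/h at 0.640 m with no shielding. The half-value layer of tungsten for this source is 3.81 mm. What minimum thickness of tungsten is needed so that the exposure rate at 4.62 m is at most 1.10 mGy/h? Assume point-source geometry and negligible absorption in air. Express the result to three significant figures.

At 4.62 m, distance alone gives 169 × (0.640/4.62)² = 169 × 0.01919 = 3.243 mGy/h.
Further attenuation needed: 3.243/1.10 = 2.948.
n = log₂(2.948) = 1.560 half-value layers.
Thickness = 1.560 × 3.81 mm = 5.944 mm.

5.94 mm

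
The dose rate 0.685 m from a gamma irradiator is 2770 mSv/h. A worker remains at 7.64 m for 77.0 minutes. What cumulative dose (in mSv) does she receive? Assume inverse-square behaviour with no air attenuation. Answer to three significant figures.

Intensity scales as (d₁/d₂)², so rate at 7.64 m:
(0.685/7.64)² = 0.008039, so 2770 × 0.008039 = 22.27 mSv/h.
Dose = rate × time = 22.27 mSv/h × 1.283 h = 28.57 mSv.

28.6 mSv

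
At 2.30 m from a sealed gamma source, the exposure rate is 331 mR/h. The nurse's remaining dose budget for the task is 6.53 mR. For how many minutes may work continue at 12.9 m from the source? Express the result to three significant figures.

37.2 min

Using I₁d₁² = I₂d₂², rate at 12.9 m:
331 × (2.30/12.9)² = 331 × 0.03179 = 10.52 mR/h.
Stay time = 6.53 mR ÷ 10.52 mR/h = 0.6207 h = 37.24 min.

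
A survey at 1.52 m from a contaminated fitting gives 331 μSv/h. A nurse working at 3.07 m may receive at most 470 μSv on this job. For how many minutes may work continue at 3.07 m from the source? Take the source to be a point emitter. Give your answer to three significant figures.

Applying the 1/r² law, rate at 3.07 m:
331 × (1.52/3.07)² = 331 × 0.2451 = 81.13 μSv/h.
Stay time = 470 μSv ÷ 81.13 μSv/h = 5.793 h = 347.6 min.

348 min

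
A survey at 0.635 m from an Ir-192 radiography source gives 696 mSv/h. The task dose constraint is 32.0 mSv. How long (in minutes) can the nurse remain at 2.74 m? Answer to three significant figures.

Using I₁d₁² = I₂d₂², rate at 2.74 m:
696 × (0.635/2.74)² = 696 × 0.05371 = 37.38 mSv/h.
Stay time = 32.0 mSv ÷ 37.38 mSv/h = 0.8561 h = 51.37 min.

51.4 min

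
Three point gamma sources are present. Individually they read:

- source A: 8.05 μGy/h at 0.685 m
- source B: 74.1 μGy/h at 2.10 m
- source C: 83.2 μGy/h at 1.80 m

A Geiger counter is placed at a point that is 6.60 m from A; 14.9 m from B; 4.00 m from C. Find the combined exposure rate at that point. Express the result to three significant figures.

18.4 μGy/h

Each source contributes Iᵢ·(dᵢ/rᵢ)²; contributions add.
A: 8.05 × (0.685/6.60)² = 0.08671 μGy/h
B: 74.1 × (2.10/14.9)² = 1.472 μGy/h
C: 83.2 × (1.80/4.00)² = 16.85 μGy/h
Total = 0.08671 + 1.472 + 16.85 = 18.41 μGy/h.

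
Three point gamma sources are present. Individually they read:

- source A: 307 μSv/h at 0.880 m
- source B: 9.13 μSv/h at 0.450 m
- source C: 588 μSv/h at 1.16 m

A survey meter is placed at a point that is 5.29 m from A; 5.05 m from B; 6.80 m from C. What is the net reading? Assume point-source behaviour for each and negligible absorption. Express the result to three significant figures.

By superposition, sum each source's inverse-square contribution:
A: 307 × (0.880/5.29)² = 8.496 μSv/h
B: 9.13 × (0.450/5.05)² = 0.07250 μSv/h
C: 588 × (1.16/6.80)² = 17.11 μSv/h
Total = 8.496 + 0.07250 + 17.11 = 25.68 μSv/h.

25.7 μSv/h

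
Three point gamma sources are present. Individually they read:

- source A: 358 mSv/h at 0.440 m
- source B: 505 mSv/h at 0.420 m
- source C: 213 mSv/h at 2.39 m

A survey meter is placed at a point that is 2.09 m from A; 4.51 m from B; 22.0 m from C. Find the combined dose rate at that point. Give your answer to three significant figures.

By superposition, sum each source's inverse-square contribution:
A: 358 × (0.440/2.09)² = 15.87 mSv/h
B: 505 × (0.420/4.51)² = 4.380 mSv/h
C: 213 × (2.39/22.0)² = 2.514 mSv/h
Total = 15.87 + 4.380 + 2.514 = 22.76 mSv/h.

22.8 mSv/h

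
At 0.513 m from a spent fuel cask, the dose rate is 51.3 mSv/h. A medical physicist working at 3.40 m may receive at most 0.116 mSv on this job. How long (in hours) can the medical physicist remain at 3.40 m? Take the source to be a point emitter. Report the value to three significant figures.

0.0993 h

Applying the 1/r² law, rate at 3.40 m:
51.3 × (0.513/3.40)² = 51.3 × 0.02277 = 1.168 mSv/h.
Stay time = 0.116 mSv ÷ 1.168 mSv/h = 0.09932 h.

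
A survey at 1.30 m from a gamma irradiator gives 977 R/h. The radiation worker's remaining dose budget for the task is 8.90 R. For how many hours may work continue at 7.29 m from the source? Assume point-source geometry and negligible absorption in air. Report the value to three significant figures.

By the inverse-square law, rate at 7.29 m:
(1.30/7.29)² = 0.03180, so 977 × 0.03180 = 31.07 R/h.
Stay time = 8.90 R ÷ 31.07 R/h = 0.2864 h.

0.286 h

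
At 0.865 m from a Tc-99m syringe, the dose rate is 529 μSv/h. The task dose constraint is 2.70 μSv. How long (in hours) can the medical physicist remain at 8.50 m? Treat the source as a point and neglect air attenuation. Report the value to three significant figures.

Applying the 1/r² law, rate at 8.50 m:
529 × (0.865/8.50)² = 529 × 0.01036 = 5.480 μSv/h.
Stay time = 2.70 μSv ÷ 5.480 μSv/h = 0.4927 h.

0.493 h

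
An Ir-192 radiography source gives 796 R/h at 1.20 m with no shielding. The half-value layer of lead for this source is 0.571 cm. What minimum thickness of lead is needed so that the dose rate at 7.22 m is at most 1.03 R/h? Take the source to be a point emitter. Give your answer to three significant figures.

At 7.22 m, distance alone gives (1.20/7.22)² = 0.02762, so 796 × 0.02762 = 21.99 R/h.
Further attenuation needed: 21.99/1.03 = 21.35.
n = log₂(21.35) = 4.416 half-value layers.
Thickness = 4.416 × 0.571 cm = 2.522 cm.

2.52 cm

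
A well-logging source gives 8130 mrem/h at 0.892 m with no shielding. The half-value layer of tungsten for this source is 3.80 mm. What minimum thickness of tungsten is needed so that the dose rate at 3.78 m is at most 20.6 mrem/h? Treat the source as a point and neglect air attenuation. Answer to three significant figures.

16.9 mm

At 3.78 m, distance alone gives (0.892/3.78)² = 0.05569, so 8130 × 0.05569 = 452.8 mrem/h.
Further attenuation needed: 452.8/20.6 = 21.98.
n = log₂(21.98) = 4.458 half-value layers.
Thickness = 4.458 × 3.80 mm = 16.94 mm.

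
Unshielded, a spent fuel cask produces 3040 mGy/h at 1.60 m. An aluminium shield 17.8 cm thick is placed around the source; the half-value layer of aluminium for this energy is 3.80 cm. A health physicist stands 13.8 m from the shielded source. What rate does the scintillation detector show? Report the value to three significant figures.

1.59 mGy/h

Distance alone: 3040 × (1.60/13.8)² = 3040 × 0.01344 = 40.86 mGy/h.
Shield: 17.8/3.80 = 4.684 half-value layers → attenuation 2^(−4.684) = 0.03890.
Combined: 40.86 × 0.03890 = 1.589 mGy/h.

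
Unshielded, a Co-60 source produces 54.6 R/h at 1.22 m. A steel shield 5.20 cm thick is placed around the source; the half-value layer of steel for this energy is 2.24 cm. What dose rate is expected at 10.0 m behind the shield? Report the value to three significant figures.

0.163 R/h

Distance alone: (1.22/10.0)² = 0.01488, so 54.6 × 0.01488 = 0.8124 R/h.
Shield: 5.20/2.24 = 2.321 half-value layers → attenuation 2^(−2.321) = 0.2001.
Combined: 0.8124 × 0.2001 = 0.1626 R/h.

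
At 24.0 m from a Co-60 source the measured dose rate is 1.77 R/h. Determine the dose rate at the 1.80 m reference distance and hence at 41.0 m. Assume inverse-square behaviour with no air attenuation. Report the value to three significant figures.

Intensity scales as (d₁/d₂)², so
At 1.80 m: 1.77 × (24.0/1.80)² = 1.77 × 177.8 = 314.7 R/h
At 41.0 m: (1.80/41.0)² = 0.001927, so 314.7 × 0.001927 = 0.6064 R/h.

315 R/h; 0.606 R/h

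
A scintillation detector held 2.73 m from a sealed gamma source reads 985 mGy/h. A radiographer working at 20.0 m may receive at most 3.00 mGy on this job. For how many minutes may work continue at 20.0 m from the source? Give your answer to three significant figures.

9.81 min

Intensity scales as (d₁/d₂)², so rate at 20.0 m:
985 × (2.73/20.0)² = 985 × 0.01863 = 18.35 mGy/h.
Stay time = 3.00 mGy ÷ 18.35 mGy/h = 0.1635 h = 9.810 min.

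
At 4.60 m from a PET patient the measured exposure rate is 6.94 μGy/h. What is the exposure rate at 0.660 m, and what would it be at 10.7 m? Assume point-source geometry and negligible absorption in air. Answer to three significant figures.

337 μGy/h; 1.28 μGy/h

Using I₁d₁² = I₂d₂²,
At 0.660 m: (4.60/0.660)² = 48.58, so 6.94 × 48.58 = 337.1 μGy/h
At 10.7 m: 337.1 × (0.660/10.7)² = 337.1 × 0.003805 = 1.283 μGy/h.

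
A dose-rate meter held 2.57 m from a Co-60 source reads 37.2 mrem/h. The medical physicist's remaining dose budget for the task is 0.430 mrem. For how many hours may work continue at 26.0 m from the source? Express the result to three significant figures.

Using I₁d₁² = I₂d₂², rate at 26.0 m:
(2.57/26.0)² = 0.009771, so 37.2 × 0.009771 = 0.3635 mrem/h.
Stay time = 0.430 mrem ÷ 0.3635 mrem/h = 1.183 h.

1.18 h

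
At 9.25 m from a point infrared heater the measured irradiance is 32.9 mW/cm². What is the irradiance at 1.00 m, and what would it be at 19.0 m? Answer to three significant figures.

2820 mW/cm²; 7.80 mW/cm²

Applying the 1/r² law,
At 1.00 m: (9.25/1.00)² = 85.56, so 32.9 × 85.56 = 2815 mW/cm²
At 19.0 m: (1.00/19.0)² = 0.002770, so 2815 × 0.002770 = 7.798 mW/cm².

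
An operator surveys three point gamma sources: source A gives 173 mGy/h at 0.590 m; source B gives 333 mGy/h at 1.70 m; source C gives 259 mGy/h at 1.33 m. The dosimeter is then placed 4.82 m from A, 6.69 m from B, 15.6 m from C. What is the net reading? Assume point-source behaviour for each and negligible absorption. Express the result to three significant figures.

Each source contributes Iᵢ·(dᵢ/rᵢ)²; contributions add.
A: 173 × (0.590/4.82)² = 2.592 mGy/h
B: 333 × (1.70/6.69)² = 21.50 mGy/h
C: 259 × (1.33/15.6)² = 1.883 mGy/h
Total = 2.592 + 21.50 + 1.883 = 25.98 mGy/h.

26.0 mGy/h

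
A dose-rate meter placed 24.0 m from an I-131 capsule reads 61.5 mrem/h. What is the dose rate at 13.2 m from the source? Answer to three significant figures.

203 mrem/h

Since intensity falls as 1/r², scaling from 24.0 m to 13.2 m:
(24.0/13.2)² = 3.306, so 61.5 × 3.306 = 203.3 mrem/h.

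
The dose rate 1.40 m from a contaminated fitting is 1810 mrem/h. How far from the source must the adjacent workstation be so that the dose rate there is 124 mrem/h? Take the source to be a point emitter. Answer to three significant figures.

Since intensity falls as 1/r², d₂ = d₁·√(I₁/I₂).
I₁/I₂ = 1810/124 = 14.60, so d₂ = 1.40 × √14.60 = 5.349 m.

5.35 m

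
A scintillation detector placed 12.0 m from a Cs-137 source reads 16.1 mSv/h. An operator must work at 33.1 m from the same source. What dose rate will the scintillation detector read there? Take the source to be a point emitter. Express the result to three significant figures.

2.12 mSv/h

Applying the 1/r² law, scaling from 12.0 m to 33.1 m:
(12.0/33.1)² = 0.1314, so 16.1 × 0.1314 = 2.116 mSv/h.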